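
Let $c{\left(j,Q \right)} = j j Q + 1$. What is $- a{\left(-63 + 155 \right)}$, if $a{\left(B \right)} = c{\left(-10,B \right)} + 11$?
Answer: $-9212$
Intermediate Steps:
$c{\left(j,Q \right)} = 1 + Q j^{2}$ ($c{\left(j,Q \right)} = j^{2} Q + 1 = Q j^{2} + 1 = 1 + Q j^{2}$)
$a{\left(B \right)} = 12 + 100 B$ ($a{\left(B \right)} = \left(1 + B \left(-10\right)^{2}\right) + 11 = \left(1 + B 100\right) + 11 = \left(1 + 100 B\right) + 11 = 12 + 100 B$)
$- a{\left(-63 + 155 \right)} = - (12 + 100 \left(-63 + 155\right)) = - (12 + 100 \cdot 92) = - (12 + 9200) = \left(-1\right) 9212 = -9212$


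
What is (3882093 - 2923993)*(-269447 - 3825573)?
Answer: -3923438662000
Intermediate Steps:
(3882093 - 2923993)*(-269447 - 3825573) = 958100*(-4095020) = -3923438662000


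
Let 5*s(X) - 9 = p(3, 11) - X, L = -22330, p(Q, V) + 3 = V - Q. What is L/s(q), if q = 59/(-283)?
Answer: -31596950/4021 ≈ -7858.0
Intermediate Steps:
p(Q, V) = -3 + V - Q (p(Q, V) = -3 + (V - Q) = -3 + V - Q)
q = -59/283 (q = 59*(-1/283) = -59/283 ≈ -0.20848)
s(X) = 14/5 - X/5 (s(X) = 9/5 + ((-3 + 11 - 1*3) - X)/5 = 9/5 + ((-3 + 11 - 3) - X)/5 = 9/5 + (5 - X)/5 = 9/5 + (1 - X/5) = 14/5 - X/5)
L/s(q) = -22330/(14/5 - ⅕*(-59/283)) = -22330/(14/5 + 59/1415) = -22330/4021/1415 = -22330*1415/4021 = -31596950/4021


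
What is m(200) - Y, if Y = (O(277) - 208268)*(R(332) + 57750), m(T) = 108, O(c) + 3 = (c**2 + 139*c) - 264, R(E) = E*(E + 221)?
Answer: 22518305946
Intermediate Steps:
R(E) = E*(221 + E)
O(c) = -267 + c**2 + 139*c (O(c) = -3 + ((c**2 + 139*c) - 264) = -3 + (-264 + c**2 + 139*c) = -267 + c**2 + 139*c)
Y = -22518305838 (Y = ((-267 + 277**2 + 139*277) - 208268)*(332*(221 + 332) + 57750) = ((-267 + 76729 + 38503) - 208268)*(332*553 + 57750) = (114965 - 208268)*(183596 + 57750) = -93303*241346 = -22518305838)
m(200) - Y = 108 - 1*(-22518305838) = 108 + 22518305838 = 22518305946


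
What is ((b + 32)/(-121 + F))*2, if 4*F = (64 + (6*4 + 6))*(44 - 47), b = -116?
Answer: 336/383 ≈ 0.87729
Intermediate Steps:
F = -141/2 (F = ((64 + (6*4 + 6))*(44 - 47))/4 = ((64 + (24 + 6))*(-3))/4 = ((64 + 30)*(-3))/4 = (94*(-3))/4 = (¼)*(-282) = -141/2 ≈ -70.500)
((b + 32)/(-121 + F))*2 = ((-116 + 32)/(-121 - 141/2))*2 = -84/(-383/2)*2 = -84*(-2/383)*2 = (168/383)*2 = 336/383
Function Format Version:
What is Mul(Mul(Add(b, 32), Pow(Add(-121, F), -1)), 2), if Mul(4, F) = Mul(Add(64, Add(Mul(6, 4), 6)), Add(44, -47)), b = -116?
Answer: Rational(336, 383) ≈ 0.87729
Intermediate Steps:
F = Rational(-141, 2) (F = Mul(Rational(1, 4), Mul(Add(64, Add(Mul(6, 4), 6)), Add(44, -47))) = Mul(Rational(1, 4), Mul(Add(64, Add(24, 6)), -3)) = Mul(Rational(1, 4), Mul(Add(64, 30), -3)) = Mul(Rational(1, 4), Mul(94, -3)) = Mul(Rational(1, 4), -282) = Rational(-141, 2) ≈ -70.500)
Mul(Mul(Add(b, 32), Pow(Add(-121, F), -1)), 2) = Mul(Mul(Add(-116, 32), Pow(Add(-121, Rational(-141, 2)), -1)), 2) = Mul(Mul(-84, Pow(Rational(-383, 2), -1)), 2) = Mul(Mul(-84, Rational(-2, 383)), 2) = Mul(Rational(168, 383), 2) = Rational(336, 383)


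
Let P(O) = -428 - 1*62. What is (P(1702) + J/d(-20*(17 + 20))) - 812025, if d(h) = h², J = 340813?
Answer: -444932873187/547600 ≈ -8.1251e+5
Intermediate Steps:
P(O) = -490 (P(O) = -428 - 62 = -490)
(P(1702) + J/d(-20*(17 + 20))) - 812025 = (-490 + 340813/((-20*(17 + 20))²)) - 812025 = (-490 + 340813/((-20*37)²)) - 812025 = (-490 + 340813/((-740)²)) - 812025 = (-490 + 340813/547600) - 812025 = -267983187/547600 - 812025 = -444932873187/547600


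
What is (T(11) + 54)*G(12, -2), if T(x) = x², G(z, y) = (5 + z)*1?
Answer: 2975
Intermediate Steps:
G(z, y) = 5 + z
(T(11) + 54)*G(12, -2) = (11² + 54)*(5 + 12) = (121 + 54)*17 = 175*17 = 2975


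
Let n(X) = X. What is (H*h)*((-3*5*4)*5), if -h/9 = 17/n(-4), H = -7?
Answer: 80325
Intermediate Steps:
h = 153/4 (h = -153/(-4) = -153*(-1)/4 = -9*(-17/4) = 153/4 ≈ 38.250)
(H*h)*((-3*5*4)*5) = (-7*153/4)*((-3*5*4)*5) = -1071*(-15*4)*5/4 = -(-16065)*5 = -1071/4*(-300) = 80325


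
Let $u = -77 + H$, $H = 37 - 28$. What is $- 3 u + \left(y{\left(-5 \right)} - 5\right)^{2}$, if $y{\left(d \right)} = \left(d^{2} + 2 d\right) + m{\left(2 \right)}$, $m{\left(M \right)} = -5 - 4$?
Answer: $205$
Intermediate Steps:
$m{\left(M \right)} = -9$
$y{\left(d \right)} = -9 + d^{2} + 2 d$ ($y{\left(d \right)} = \left(d^{2} + 2 d\right) - 9 = -9 + d^{2} + 2 d$)
$H = 9$
$u = -68$ ($u = -77 + 9 = -68$)
$- 3 u + \left(y{\left(-5 \right)} - 5\right)^{2} = \left(-3\right) \left(-68\right) + \left(\left(-9 + \left(-5\right)^{2} + 2 \left(-5\right)\right) - 5\right)^{2} = 204 + \left(\left(-9 + 25 - 10\right) - 5\right)^{2} = 204 + \left(6 - 5\right)^{2} = 204 + 1^{2} = 204 + 1 = 205$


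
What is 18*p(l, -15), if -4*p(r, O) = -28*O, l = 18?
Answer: -1890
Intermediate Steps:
p(r, O) = 7*O (p(r, O) = -(-7)*O = 7*O)
18*p(l, -15) = 18*(7*(-15)) = 18*(-105) = -1890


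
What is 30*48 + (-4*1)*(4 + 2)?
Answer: 1416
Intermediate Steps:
30*48 + (-4*1)*(4 + 2) = 1440 - 4*6 = 1440 - 24 = 1416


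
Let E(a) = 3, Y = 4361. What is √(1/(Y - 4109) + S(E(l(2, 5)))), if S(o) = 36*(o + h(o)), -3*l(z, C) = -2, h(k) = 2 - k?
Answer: √127015/42 ≈ 8.4855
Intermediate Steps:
l(z, C) = ⅔ (l(z, C) = -⅓*(-2) = ⅔)
S(o) = 72 (S(o) = 36*(o + (2 - o)) = 36*2 = 72)
√(1/(Y - 4109) + S(E(l(2, 5)))) = √(1/(4361 - 4109) + 72) = √(1/252 + 72) = √(18145/252) = √127015/42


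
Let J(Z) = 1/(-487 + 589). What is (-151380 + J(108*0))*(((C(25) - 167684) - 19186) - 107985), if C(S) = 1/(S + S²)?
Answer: 2959310231273491/66300 ≈ 4.4635e+10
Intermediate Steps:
J(Z) = 1/102
(-151380 + J(108*0))*(((C(25) - 167684) - 19186) - 107985) = (-151380 + 1/102)*(((1/(25*(1 + 25)) - 167684) - 19186) - 107985) = -15440759*((((1/25)/26 - 167684) - 19186) - 107985)/102 = -15440759*((((1/25)*(1/26) - 167684) - 19186) - 107985)/102 = -15440759*(((1/650 - 167684) - 19186) - 107985)/102 = -15440759*((-108994599/650 - 19186) - 107985)/102 = -15440759*(-121465499/650 - 107985)/102 = -15440759/102*(-191655749/650) = 2959310231273491/66300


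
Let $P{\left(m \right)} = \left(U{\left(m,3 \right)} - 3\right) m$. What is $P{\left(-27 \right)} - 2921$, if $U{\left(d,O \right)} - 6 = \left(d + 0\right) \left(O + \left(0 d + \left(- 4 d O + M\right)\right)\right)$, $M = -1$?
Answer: $234652$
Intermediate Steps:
$U{\left(d,O \right)} = 6 + d \left(-1 + O - 4 O d\right)$ ($U{\left(d,O \right)} = 6 + \left(d + 0\right) \left(O + \left(0 d + \left(- 4 d O - 1\right)\right)\right) = 6 + d \left(O + \left(0 - \left(1 + 4 O d\right)\right)\right) = 6 + d \left(O - \left(1 + 4 O d\right)\right) = 6 + d \left(-1 + O - 4 O d\right)$)
$P{\left(m \right)} = m \left(3 - 12 m^{2} + 2 m\right)$ ($P{\left(m \right)} = \left(\left(6 - m + 3 m - 12 m^{2}\right) - 3\right) m = \left(\left(6 - 12 m^{2} + 2 m\right) - 3\right) m = \left(3 - 12 m^{2} + 2 m\right) m = m \left(3 - 12 m^{2} + 2 m\right)$)
$P{\left(-27 \right)} - 2921 = - 27 \left(3 - 12 \left(-27\right)^{2} + 2 \left(-27\right)\right) - 2921 = - 27 \left(3 - 8748 - 54\right) - 2921 = \left(-27\right) \left(-8799\right) - 2921 = 237573 - 2921 = 234652$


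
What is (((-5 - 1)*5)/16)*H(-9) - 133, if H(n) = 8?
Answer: -148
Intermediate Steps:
(((-5 - 1)*5)/16)*H(-9) - 133 = (((-5 - 1)*5)/16)*8 - 133 = (-6*5*(1/16))*8 - 133 = -30*1/16*8 - 133 = -15/8*8 - 133 = -15 - 133 = -148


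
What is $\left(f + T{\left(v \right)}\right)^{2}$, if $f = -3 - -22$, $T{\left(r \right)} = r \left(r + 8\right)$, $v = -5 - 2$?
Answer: $144$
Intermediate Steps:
$v = -7$ ($v = -5 - 2 = -7$)
$T{\left(r \right)} = r \left(8 + r\right)$
$f = 19$ ($f = -3 + 22 = 19$)
$\left(f + T{\left(v \right)}\right)^{2} = \left(19 - 7 \left(8 - 7\right)\right)^{2} = \left(19 - 7\right)^{2} = 12^{2} = 144$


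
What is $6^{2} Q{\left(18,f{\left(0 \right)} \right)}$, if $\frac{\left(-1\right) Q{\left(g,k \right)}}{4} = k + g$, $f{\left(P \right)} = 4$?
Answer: $-3168$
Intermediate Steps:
$Q{\left(g,k \right)} = - 4 g - 4 k$ ($Q{\left(g,k \right)} = - 4 \left(k + g\right) = - 4 \left(g + k\right) = - 4 g - 4 k$)
$6^{2} Q{\left(18,f{\left(0 \right)} \right)} = 6^{2} \left(\left(-4\right) 18 - 16\right) = 36 \left(-72 - 16\right) = 36 \left(-88\right) = -3168$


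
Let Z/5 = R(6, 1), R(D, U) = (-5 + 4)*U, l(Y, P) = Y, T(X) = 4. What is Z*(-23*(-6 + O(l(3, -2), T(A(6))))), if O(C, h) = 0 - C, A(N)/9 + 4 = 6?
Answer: -1035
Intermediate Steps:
A(N) = 18 (A(N) = -36 + 9*6 = -36 + 54 = 18)
R(D, U) = -U
Z = -5 (Z = 5*(-1*1) = 5*(-1) = -5)
O(C, h) = -C
Z*(-23*(-6 + O(l(3, -2), T(A(6))))) = -(-115)*(-6 - 1*3) = -(-115)*(-6 - 3) = -(-115)*(-9) = -5*207 = -1035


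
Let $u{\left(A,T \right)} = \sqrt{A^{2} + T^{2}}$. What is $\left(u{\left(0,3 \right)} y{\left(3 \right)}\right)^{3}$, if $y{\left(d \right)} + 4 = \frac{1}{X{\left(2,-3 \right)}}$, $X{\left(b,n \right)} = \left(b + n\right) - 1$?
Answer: $- \frac{19683}{8} \approx -2460.4$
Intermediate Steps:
$X{\left(b,n \right)} = -1 + b + n$
$y{\left(d \right)} = - \frac{9}{2}$ ($y{\left(d \right)} = -4 + \frac{1}{-1 + 2 - 3} = -4 + \frac{1}{-2} = -4 - \frac{1}{2} = - \frac{9}{2}$)
$\left(u{\left(0,3 \right)} y{\left(3 \right)}\right)^{3} = \left(\sqrt{0^{2} + 3^{2}} \left(- \frac{9}{2}\right)\right)^{3} = \left(\sqrt{0 + 9} \left(- \frac{9}{2}\right)\right)^{3} = \left(\sqrt{9} \left(- \frac{9}{2}\right)\right)^{3} = \left(3 \left(- \frac{9}{2}\right)\right)^{3} = \left(- \frac{27}{2}\right)^{3} = - \frac{19683}{8}$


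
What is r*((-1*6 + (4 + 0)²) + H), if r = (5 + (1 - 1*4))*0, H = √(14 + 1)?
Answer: 0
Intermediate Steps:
H = √15 ≈ 3.8730
r = 0 (r = (5 + (1 - 4))*0 = (5 - 3)*0 = 2*0 = 0)
r*((-1*6 + (4 + 0)²) + H) = 0*((-1*6 + (4 + 0)²) + √15) = 0*((-6 + 4²) + √15) = 0*((-6 + 16) + √15) = 0*(10 + √15) = 0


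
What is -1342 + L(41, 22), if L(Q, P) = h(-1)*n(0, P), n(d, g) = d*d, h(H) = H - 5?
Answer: -1342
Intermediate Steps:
h(H) = -5 + H
n(d, g) = d**2
L(Q, P) = 0 (L(Q, P) = (-5 - 1)*0**2 = -6*0 = 0)
-1342 + L(41, 22) = -1342 + 0 = -1342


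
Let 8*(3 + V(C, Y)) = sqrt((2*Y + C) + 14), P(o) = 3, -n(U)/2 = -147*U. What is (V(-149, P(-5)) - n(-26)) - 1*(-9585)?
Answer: 17226 + I*sqrt(129)/8 ≈ 17226.0 + 1.4197*I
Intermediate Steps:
n(U) = 294*U (n(U) = -(-294)*U = 294*U)
V(C, Y) = -3 + sqrt(14 + C + 2*Y)/8 (V(C, Y) = -3 + sqrt((2*Y + C) + 14)/8 = -3 + sqrt((C + 2*Y) + 14)/8 = -3 + sqrt(14 + C + 2*Y)/8)
(V(-149, P(-5)) - n(-26)) - 1*(-9585) = ((-3 + sqrt(14 - 149 + 2*3)/8) - 294*(-26)) - 1*(-9585) = ((-3 + sqrt(14 - 149 + 6)/8) - 1*(-7644)) + 9585 = ((-3 + sqrt(-129)/8) + 7644) + 9585 = ((-3 + (I*sqrt(129))/8) + 7644) + 9585 = ((-3 + I*sqrt(129)/8) + 7644) + 9585 = (7641 + I*sqrt(129)/8) + 9585 = 17226 + I*sqrt(129)/8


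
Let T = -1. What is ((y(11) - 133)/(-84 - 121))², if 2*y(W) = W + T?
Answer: 16384/42025 ≈ 0.38986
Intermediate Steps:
y(W) = -½ + W/2 (y(W) = (W - 1)/2 = (-1 + W)/2 = -½ + W/2)
((y(11) - 133)/(-84 - 121))² = (((-½ + (½)*11) - 133)/(-84 - 121))² = (((-½ + 11/2) - 133)/(-205))² = ((5 - 133)*(-1/205))² = (-128*(-1/205))² = (128/205)² = 16384/42025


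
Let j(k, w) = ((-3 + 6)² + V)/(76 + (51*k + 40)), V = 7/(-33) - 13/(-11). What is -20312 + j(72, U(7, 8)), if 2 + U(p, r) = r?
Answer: -2539080919/125004 ≈ -20312.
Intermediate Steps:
U(p, r) = -2 + r
V = 32/33 (V = 7*(-1/33) - 13*(-1/11) = -7/33 + 13/11 = 32/33 ≈ 0.96970)
j(k, w) = 329/(33*(116 + 51*k)) (j(k, w) = ((-3 + 6)² + 32/33)/(76 + (51*k + 40)) = (3² + 32/33)/(76 + (40 + 51*k)) = (9 + 32/33)/(116 + 51*k) = 329/(33*(116 + 51*k)))
-20312 + j(72, U(7, 8)) = -20312 + 329/(33*(116 + 51*72)) = -20312 + 329/(33*(116 + 3672)) = -20312 + (329/33)/3788 = -20312 + (329/33)*(1/3788) = -20312 + 329/125004 = -2539080919/125004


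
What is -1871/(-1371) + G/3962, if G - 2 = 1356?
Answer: 662480/387993 ≈ 1.7075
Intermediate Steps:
G = 1358 (G = 2 + 1356 = 1358)
-1871/(-1371) + G/3962 = -1871/(-1371) + 1358/3962 = -1871*(-1/1371) + 1358*(1/3962) = 1871/1371 + 97/283 = 662480/387993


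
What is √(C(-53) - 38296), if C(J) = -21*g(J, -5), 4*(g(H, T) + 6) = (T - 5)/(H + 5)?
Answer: 5*I*√97718/8 ≈ 195.37*I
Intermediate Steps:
g(H, T) = -6 + (-5 + T)/(4*(5 + H)) (g(H, T) = -6 + ((T - 5)/(H + 5))/4 = -6 + ((-5 + T)/(5 + H))/4 = -6 + (-5 + T)/(4*(5 + H)))
C(J) = -21*(-130 - 24*J)/(4*(5 + J)) (C(J) = -21*(-125 - 5 - 24*J)/(4*(5 + J)) = -21*(-130 - 24*J)/(4*(5 + J)))
√(C(-53) - 38296) = √(21*(65 + 12*(-53))/(2*(5 - 53)) - 38296) = √((21/2)*(65 - 636)/(-48) - 38296) = √((21/2)*(-1/48)*(-571) - 38296) = √(3997/32 - 38296) = √(-1221475/32) = 5*I*√97718/8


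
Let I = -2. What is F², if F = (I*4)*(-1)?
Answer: 64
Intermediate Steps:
F = 8 (F = -2*4*(-1) = -8*(-1) = 8)
F² = 8² = 64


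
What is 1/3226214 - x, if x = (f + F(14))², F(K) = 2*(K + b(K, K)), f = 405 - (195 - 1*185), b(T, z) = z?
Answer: -656215153813/3226214 ≈ -2.0340e+5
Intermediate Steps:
f = 395 (f = 405 - (195 - 185) = 405 - 1*10 = 405 - 10 = 395)
F(K) = 4*K (F(K) = 2*(K + K) = 2*(2*K) = 4*K)
x = 203401 (x = (395 + 4*14)² = (395 + 56)² = 451² = 203401)
1/3226214 - x = 1/3226214 - 1*203401 = 1/3226214 - 203401 = -656215153813/3226214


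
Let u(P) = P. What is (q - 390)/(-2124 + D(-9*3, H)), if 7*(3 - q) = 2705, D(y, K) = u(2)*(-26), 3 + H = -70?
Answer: 2707/7616 ≈ 0.35544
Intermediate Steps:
H = -73 (H = -3 - 70 = -73)
D(y, K) = -52 (D(y, K) = 2*(-26) = -52)
q = -2684/7 (q = 3 - ⅐*2705 = 3 - 2705/7 = -2684/7 ≈ -383.43)
(q - 390)/(-2124 + D(-9*3, H)) = (-2684/7 - 390)/(-2124 - 52) = -5414/7/(-2176) = -5414/7*(-1/2176) = 2707/7616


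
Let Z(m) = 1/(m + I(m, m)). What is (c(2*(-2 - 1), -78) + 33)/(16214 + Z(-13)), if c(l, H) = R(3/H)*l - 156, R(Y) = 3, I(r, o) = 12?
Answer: -141/16213 ≈ -0.0086967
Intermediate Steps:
Z(m) = 1/(12 + m) (Z(m) = 1/(m + 12) = 1/(12 + m))
c(l, H) = -156 + 3*l (c(l, H) = 3*l - 156 = -156 + 3*l)
(c(2*(-2 - 1), -78) + 33)/(16214 + Z(-13)) = ((-156 + 3*(2*(-2 - 1))) + 33)/(16214 + 1/(12 - 13)) = ((-156 + 3*(2*(-3))) + 33)/(16214 + 1/(-1)) = ((-156 + 3*(-6)) + 33)/(16214 - 1) = ((-156 - 18) + 33)/16213 = (-174 + 33)*(1/16213) = -141*1/16213 = -141/16213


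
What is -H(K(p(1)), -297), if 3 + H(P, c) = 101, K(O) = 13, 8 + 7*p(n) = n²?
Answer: -98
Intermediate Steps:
p(n) = -8/7 + n²/7
H(P, c) = 98 (H(P, c) = -3 + 101 = 98)
-H(K(p(1)), -297) = -1*98 = -98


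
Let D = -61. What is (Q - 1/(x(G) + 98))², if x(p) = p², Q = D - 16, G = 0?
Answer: 56957209/9604 ≈ 5930.6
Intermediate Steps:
Q = -77 (Q = -61 - 16 = -77)
(Q - 1/(x(G) + 98))² = (-77 - 1/(0² + 98))² = (-77 - 1/(0 + 98))² = (-77 - 1/98)² = (-7547/98)² = 56957209/9604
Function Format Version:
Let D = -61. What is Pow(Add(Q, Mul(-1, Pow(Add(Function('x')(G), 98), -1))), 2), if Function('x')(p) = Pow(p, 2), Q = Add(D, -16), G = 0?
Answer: Rational(56957209, 9604) ≈ 5930.6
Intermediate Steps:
Q = -77 (Q = Add(-61, -16) = -77)
Pow(Add(Q, Mul(-1, Pow(Add(Function('x')(G), 98), -1))), 2) = Pow(Add(-77, Mul(-1, Pow(Add(Pow(0, 2), 98), -1))), 2) = Pow(Add(-77, Mul(-1, Pow(Add(0, 98), -1))), 2) = Pow(Add(-77, Mul(-1, Pow(98, -1))), 2) = Pow(Add(-77, Mul(-1, Rational(1, 98))), 2) = Pow(Add(-77, Rational(-1, 98)), 2) = Pow(Rational(-7547, 98), 2) = Rational(56957209, 9604)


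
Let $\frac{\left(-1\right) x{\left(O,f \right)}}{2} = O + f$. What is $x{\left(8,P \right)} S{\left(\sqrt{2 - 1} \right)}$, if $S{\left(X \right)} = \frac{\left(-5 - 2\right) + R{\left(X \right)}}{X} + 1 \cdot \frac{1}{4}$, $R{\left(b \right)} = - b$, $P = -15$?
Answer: $- \frac{217}{2} \approx -108.5$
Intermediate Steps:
$x{\left(O,f \right)} = - 2 O - 2 f$ ($x{\left(O,f \right)} = - 2 \left(O + f\right) = - 2 O - 2 f$)
$S{\left(X \right)} = \frac{1}{4} + \frac{-7 - X}{X}$ ($S{\left(X \right)} = \frac{\left(-5 - 2\right) - X}{X} + 1 \cdot \frac{1}{4} = \frac{-7 - X}{X} + 1 \cdot \frac{1}{4} = \frac{-7 - X}{X} + \frac{1}{4} = \frac{1}{4} + \frac{-7 - X}{X}$)
$x{\left(8,P \right)} S{\left(\sqrt{2 - 1} \right)} = \left(\left(-2\right) 8 - -30\right) \left(- \frac{3}{4} - \frac{7}{\sqrt{2 - 1}}\right) = \left(-16 + 30\right) \left(- \frac{3}{4} - \frac{7}{\sqrt{1}}\right) = 14 \left(- \frac{3}{4} - \frac{7}{1}\right) = 14 \left(- \frac{3}{4} - 7\right) = 14 \left(- \frac{31}{4}\right) = - \frac{217}{2}$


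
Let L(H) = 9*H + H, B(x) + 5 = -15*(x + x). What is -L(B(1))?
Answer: 350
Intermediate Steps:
B(x) = -5 - 30*x (B(x) = -5 - 15*(x + x) = -5 - 30*x)
L(H) = 10*H
-L(B(1)) = -10*(-5 - 30*1) = -10*(-5 - 30) = -10*(-35) = -1*(-350) = 350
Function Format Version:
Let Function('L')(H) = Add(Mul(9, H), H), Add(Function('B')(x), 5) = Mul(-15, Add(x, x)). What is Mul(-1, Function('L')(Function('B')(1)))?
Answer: 350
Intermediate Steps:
Function('B')(x) = Add(-5, Mul(-30, x)) (Function('B')(x) = Add(-5, Mul(-15, Add(x, x))) = Add(-5, Mul(-15, Mul(2, x))) = Add(-5, Mul(-30, x)))
Function('L')(H) = Mul(10, H)
Mul(-1, Function('L')(Function('B')(1))) = Mul(-1, Mul(10, Add(-5, Mul(-30, 1)))) = Mul(-1, Mul(10, Add(-5, -30))) = Mul(-1, Mul(10, -35)) = Mul(-1, -350) = 350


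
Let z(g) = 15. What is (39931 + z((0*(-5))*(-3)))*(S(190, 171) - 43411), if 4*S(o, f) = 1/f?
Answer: -593060745679/342 ≈ -1.7341e+9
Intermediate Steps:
S(o, f) = 1/(4*f)
(39931 + z((0*(-5))*(-3)))*(S(190, 171) - 43411) = (39931 + 15)*((¼)/171 - 43411) = 39946*((¼)*(1/171) - 43411) = 39946*(1/684 - 43411) = 39946*(-29693123/684) = -593060745679/342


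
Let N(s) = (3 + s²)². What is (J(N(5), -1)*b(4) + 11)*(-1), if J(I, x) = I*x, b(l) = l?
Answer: 3125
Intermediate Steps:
(J(N(5), -1)*b(4) + 11)*(-1) = (((3 + 5²)²*(-1))*4 + 11)*(-1) = (((3 + 25)²*(-1))*4 + 11)*(-1) = ((28²*(-1))*4 + 11)*(-1) = ((784*(-1))*4 + 11)*(-1) = (-784*4 + 11)*(-1) = (-3136 + 11)*(-1) = -3125*(-1) = 3125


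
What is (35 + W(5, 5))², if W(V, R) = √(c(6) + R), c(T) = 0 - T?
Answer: (35 + I)² ≈ 1224.0 + 70.0*I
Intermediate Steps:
c(T) = -T
W(V, R) = √(-6 + R) (W(V, R) = √(-1*6 + R) = √(-6 + R))
(35 + W(5, 5))² = (35 + √(-6 + 5))² = (35 + √(-1))² = (35 + I)²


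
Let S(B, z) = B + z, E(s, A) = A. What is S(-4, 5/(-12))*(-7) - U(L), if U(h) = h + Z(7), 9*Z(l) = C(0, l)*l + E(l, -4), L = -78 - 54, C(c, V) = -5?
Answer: 669/4 ≈ 167.25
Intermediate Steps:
L = -132
Z(l) = -4/9 - 5*l/9 (Z(l) = (-5*l - 4)/9 = (-4 - 5*l)/9 = -4/9 - 5*l/9)
U(h) = -13/3 + h (U(h) = h + (-4/9 - 5/9*7) = h + (-4/9 - 35/9) = h - 13/3 = -13/3 + h)
S(-4, 5/(-12))*(-7) - U(L) = (-4 + 5/(-12))*(-7) - (-13/3 - 132) = (-4 + 5*(-1/12))*(-7) - 1*(-409/3) = (-4 - 5/12)*(-7) + 409/3 = -53/12*(-7) + 409/3 = 371/12 + 409/3 = 669/4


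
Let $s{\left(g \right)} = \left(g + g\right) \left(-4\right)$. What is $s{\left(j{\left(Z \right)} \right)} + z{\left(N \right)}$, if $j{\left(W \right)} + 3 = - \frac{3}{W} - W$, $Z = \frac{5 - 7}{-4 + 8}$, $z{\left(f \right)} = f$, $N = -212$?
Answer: $-240$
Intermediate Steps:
$Z = - \frac{1}{2}$ ($Z = - \frac{2}{4} = \left(-2\right) \frac{1}{4} = - \frac{1}{2} \approx -0.5$)
$j{\left(W \right)} = -3 - W - \frac{3}{W}$ ($j{\left(W \right)} = -3 - \left(W + \frac{3}{W}\right) = -3 - W - \frac{3}{W}$)
$s{\left(g \right)} = - 8 g$ ($s{\left(g \right)} = 2 g \left(-4\right) = - 8 g$)
$s{\left(j{\left(Z \right)} \right)} + z{\left(N \right)} = - 8 \left(-3 - - \frac{1}{2} - \frac{3}{- \frac{1}{2}}\right) - 212 = - 8 \left(-3 + \frac{1}{2} - -6\right) - 212 = - 8 \left(-3 + \frac{1}{2} + 6\right) - 212 = \left(-8\right) \frac{7}{2} - 212 = -28 - 212 = -240$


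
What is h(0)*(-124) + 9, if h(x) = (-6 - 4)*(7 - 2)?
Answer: 6209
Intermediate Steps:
h(x) = -50 (h(x) = -10*5 = -50)
h(0)*(-124) + 9 = -50*(-124) + 9 = 6200 + 9 = 6209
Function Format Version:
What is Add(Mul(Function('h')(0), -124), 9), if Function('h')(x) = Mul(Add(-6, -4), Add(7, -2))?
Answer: 6209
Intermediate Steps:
Function('h')(x) = -50 (Function('h')(x) = Mul(-10, 5) = -50)
Add(Mul(Function('h')(0), -124), 9) = Add(Mul(-50, -124), 9) = Add(6200, 9) = 6209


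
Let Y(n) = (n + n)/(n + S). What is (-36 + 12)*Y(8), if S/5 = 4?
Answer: -96/7 ≈ -13.714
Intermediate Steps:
S = 20 (S = 5*4 = 20)
Y(n) = 2*n/(20 + n) (Y(n) = (n + n)/(n + 20) = (2*n)/(20 + n) = 2*n/(20 + n))
(-36 + 12)*Y(8) = (-36 + 12)*(2*8/(20 + 8)) = -48*8/28 = -24*4/7 = -96/7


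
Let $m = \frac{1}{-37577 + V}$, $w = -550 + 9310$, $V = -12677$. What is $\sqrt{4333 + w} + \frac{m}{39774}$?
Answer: $- \frac{1}{1998802596} + \sqrt{13093} \approx 114.42$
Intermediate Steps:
$w = 8760$
$m = - \frac{1}{50254}$ ($m = \frac{1}{-37577 - 12677} = \frac{1}{-50254} = - \frac{1}{50254} \approx -1.9899 \cdot 10^{-5}$)
$\sqrt{4333 + w} + \frac{m}{39774} = \sqrt{4333 + 8760} - \frac{1}{50254 \cdot 39774} = \sqrt{13093} - \frac{1}{1998802596} = - \frac{1}{1998802596} + \sqrt{13093}$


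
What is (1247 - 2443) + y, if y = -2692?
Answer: -3888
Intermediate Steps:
(1247 - 2443) + y = (1247 - 2443) - 2692 = -1196 - 2692 = -3888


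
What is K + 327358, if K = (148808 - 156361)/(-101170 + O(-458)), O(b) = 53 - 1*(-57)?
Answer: 33082807033/101060 ≈ 3.2736e+5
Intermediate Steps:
O(b) = 110 (O(b) = 53 + 57 = 110)
K = 7553/101060 (K = (148808 - 156361)/(-101170 + 110) = -7553/(-101060) = -7553*(-1/101060) = 7553/101060 ≈ 0.074738)
K + 327358 = 7553/101060 + 327358 = 33082807033/101060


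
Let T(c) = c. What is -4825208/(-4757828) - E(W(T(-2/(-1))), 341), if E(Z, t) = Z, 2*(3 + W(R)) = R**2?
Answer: 2395759/1189457 ≈ 2.0142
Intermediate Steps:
W(R) = -3 + R**2/2
-4825208/(-4757828) - E(W(T(-2/(-1))), 341) = -4825208/(-4757828) - (-3 + (-2/(-1))**2/2) = -4825208*(-1/4757828) - (-3 + (-2*(-1))**2/2) = 1206302/1189457 - (-3 + (1/2)*2**2) = 1206302/1189457 - (-3 + (1/2)*4) = 1206302/1189457 - (-3 + 2) = 1206302/1189457 - 1*(-1) = 1206302/1189457 + 1 = 2395759/1189457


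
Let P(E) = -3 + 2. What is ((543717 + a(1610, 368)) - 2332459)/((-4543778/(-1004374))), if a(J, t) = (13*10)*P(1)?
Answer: -898348263064/2271889 ≈ -3.9542e+5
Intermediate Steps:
P(E) = -1
a(J, t) = -130 (a(J, t) = (13*10)*(-1) = 130*(-1) = -130)
((543717 + a(1610, 368)) - 2332459)/((-4543778/(-1004374))) = ((543717 - 130) - 2332459)/((-4543778/(-1004374))) = (543587 - 2332459)/((-4543778*(-1/1004374))) = -1788872/2271889/502187 = -1788872*502187/2271889 = -898348263064/2271889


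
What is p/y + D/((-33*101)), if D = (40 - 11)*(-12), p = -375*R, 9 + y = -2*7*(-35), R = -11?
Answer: 4638671/534391 ≈ 8.6803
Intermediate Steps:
y = 481 (y = -9 - 2*7*(-35) = -9 - 14*(-35) = -9 + 490 = 481)
p = 4125 (p = -375*(-11) = 4125)
D = -348 (D = 29*(-12) = -348)
p/y + D/((-33*101)) = 4125/481 - 348/((-33*101)) = 4125*(1/481) - 348/(-3333) = 4125/481 - 348*(-1/3333) = 4125/481 + 116/1111 = 4638671/534391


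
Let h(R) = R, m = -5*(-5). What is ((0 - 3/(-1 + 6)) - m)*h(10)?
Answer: -256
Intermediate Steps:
m = 25
((0 - 3/(-1 + 6)) - m)*h(10) = ((0 - 3/(-1 + 6)) - 1*25)*10 = ((0 - 3/5) - 25)*10 = ((0 + (⅕)*(-3)) - 25)*10 = ((0 - ⅗) - 25)*10 = (-⅗ - 25)*10 = -128/5*10 = -256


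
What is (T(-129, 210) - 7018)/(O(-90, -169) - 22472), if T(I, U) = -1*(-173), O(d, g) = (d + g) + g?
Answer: 1369/4580 ≈ 0.29891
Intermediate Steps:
O(d, g) = d + 2*g
T(I, U) = 173
(T(-129, 210) - 7018)/(O(-90, -169) - 22472) = (173 - 7018)/((-90 + 2*(-169)) - 22472) = -6845/((-90 - 338) - 22472) = -6845/(-428 - 22472) = -6845/(-22900) = -6845*(-1/22900) = 1369/4580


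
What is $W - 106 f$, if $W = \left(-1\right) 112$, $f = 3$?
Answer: $-430$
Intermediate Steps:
$W = -112$
$W - 106 f = -112 - 318 = -430$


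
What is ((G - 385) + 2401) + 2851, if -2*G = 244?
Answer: 4745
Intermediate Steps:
G = -122 (G = -½*244 = -122)
((G - 385) + 2401) + 2851 = ((-122 - 385) + 2401) + 2851 = (-507 + 2401) + 2851 = 1894 + 2851 = 4745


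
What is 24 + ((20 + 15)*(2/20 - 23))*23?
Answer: -36821/2 ≈ -18411.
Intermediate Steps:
24 + ((20 + 15)*(2/20 - 23))*23 = 24 + (35*(2*(1/20) - 23))*23 = 24 + (35*(⅒ - 23))*23 = 24 + (35*(-229/10))*23 = 24 - 1603/2*23 = 24 - 36869/2 = -36821/2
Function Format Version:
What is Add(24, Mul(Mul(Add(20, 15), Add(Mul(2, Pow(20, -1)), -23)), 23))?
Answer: Rational(-36821, 2) ≈ -18411.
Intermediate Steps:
Add(24, Mul(Mul(Add(20, 15), Add(Mul(2, Pow(20, -1)), -23)), 23)) = Add(24, Mul(Mul(35, Add(Mul(2, Rational(1, 20)), -23)), 23)) = Add(24, Mul(Mul(35, Add(Rational(1, 10), -23)), 23)) = Add(24, Mul(Mul(35, Rational(-229, 10)), 23)) = Add(24, Mul(Rational(-1603, 2), 23)) = Add(24, Rational(-36869, 2)) = Rational(-36821, 2)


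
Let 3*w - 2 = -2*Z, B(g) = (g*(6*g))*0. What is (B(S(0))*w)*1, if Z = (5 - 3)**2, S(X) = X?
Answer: 0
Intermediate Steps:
B(g) = 0 (B(g) = (6*g**2)*0 = 0)
Z = 4 (Z = 2**2 = 4)
w = -2 (w = 2/3 + (-2*4)/3 = 2/3 + (1/3)*(-8) = 2/3 - 8/3 = -2)
(B(S(0))*w)*1 = (0*(-2))*1 = 0*1 = 0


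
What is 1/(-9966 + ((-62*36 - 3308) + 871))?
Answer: -1/14635 ≈ -6.8329e-5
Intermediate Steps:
1/(-9966 + ((-62*36 - 3308) + 871)) = 1/(-9966 + ((-2232 - 3308) + 871)) = 1/(-9966 + (-5540 + 871)) = 1/(-9966 - 4669) = 1/(-14635) = -1/14635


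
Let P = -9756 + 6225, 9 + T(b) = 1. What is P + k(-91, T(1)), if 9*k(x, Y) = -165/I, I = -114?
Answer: -1207547/342 ≈ -3530.8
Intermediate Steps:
T(b) = -8 (T(b) = -9 + 1 = -8)
k(x, Y) = 55/342 (k(x, Y) = (-165/(-114))/9 = (-165*(-1/114))/9 = (⅑)*(55/38) = 55/342)
P = -3531
P + k(-91, T(1)) = -3531 + 55/342 = -1207547/342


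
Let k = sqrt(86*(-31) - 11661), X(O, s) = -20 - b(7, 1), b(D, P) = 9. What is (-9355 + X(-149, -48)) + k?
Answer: -9384 + I*sqrt(14327) ≈ -9384.0 + 119.7*I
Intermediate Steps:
X(O, s) = -29 (X(O, s) = -20 - 1*9 = -20 - 9 = -29)
k = I*sqrt(14327) (k = sqrt(-2666 - 11661) = sqrt(-14327) = I*sqrt(14327) ≈ 119.7*I)
(-9355 + X(-149, -48)) + k = (-9355 - 29) + I*sqrt(14327) = -9384 + I*sqrt(14327)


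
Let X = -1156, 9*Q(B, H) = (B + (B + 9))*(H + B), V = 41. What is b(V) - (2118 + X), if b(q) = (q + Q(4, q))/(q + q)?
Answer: -39379/41 ≈ -960.46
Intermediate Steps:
Q(B, H) = (9 + 2*B)*(B + H)/9 (Q(B, H) = ((B + (B + 9))*(H + B))/9 = ((B + (9 + B))*(B + H))/9 = ((9 + 2*B)*(B + H))/9 = (9 + 2*B)*(B + H)/9)
b(q) = (68/9 + 26*q/9)/(2*q) (b(q) = (q + (4 + q + (2/9)*4² + (2/9)*4*q))/(q + q) = (q + (4 + q + (2/9)*16 + 8*q/9))/((2*q)) = (q + (4 + q + 32/9 + 8*q/9))*(1/(2*q)) = (q + (68/9 + 17*q/9))*(1/(2*q)) = (68/9 + 26*q/9)*(1/(2*q)) = (68/9 + 26*q/9)/(2*q))
b(V) - (2118 + X) = (⅑)*(34 + 13*41)/41 - (2118 - 1156) = (⅑)*(1/41)*(34 + 533) - 1*962 = (⅑)*(1/41)*567 - 962 = 63/41 - 962 = -39379/41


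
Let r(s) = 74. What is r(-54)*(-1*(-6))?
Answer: 444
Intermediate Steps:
r(-54)*(-1*(-6)) = 74*(-1*(-6)) = 74*6 = 444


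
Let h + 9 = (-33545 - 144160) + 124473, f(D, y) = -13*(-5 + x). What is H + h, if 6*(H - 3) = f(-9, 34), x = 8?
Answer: -106489/2 ≈ -53245.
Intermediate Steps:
f(D, y) = -39 (f(D, y) = -13*(-5 + 8) = -13*3 = -39)
h = -53241 (h = -9 + ((-33545 - 144160) + 124473) = -9 + (-177705 + 124473) = -9 - 53232 = -53241)
H = -7/2 (H = 3 + (1/6)*(-39) = 3 - 13/2 = -7/2 ≈ -3.5000)
H + h = -7/2 - 53241 = -106489/2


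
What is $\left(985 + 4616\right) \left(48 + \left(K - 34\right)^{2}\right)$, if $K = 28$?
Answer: $470484$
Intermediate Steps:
$\left(985 + 4616\right) \left(48 + \left(K - 34\right)^{2}\right) = \left(985 + 4616\right) \left(48 + \left(28 - 34\right)^{2}\right) = 5601 \left(48 + \left(-6\right)^{2}\right) = 5601 \left(48 + 36\right) = 5601 \cdot 84 = 470484$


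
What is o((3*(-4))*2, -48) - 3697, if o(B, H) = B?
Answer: -3721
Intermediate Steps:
o((3*(-4))*2, -48) - 3697 = (3*(-4))*2 - 3697 = -12*2 - 3697 = -24 - 3697 = -3721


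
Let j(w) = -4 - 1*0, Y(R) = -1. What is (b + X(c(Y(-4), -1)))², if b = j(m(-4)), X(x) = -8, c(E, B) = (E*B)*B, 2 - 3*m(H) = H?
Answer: 144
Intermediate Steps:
m(H) = ⅔ - H/3
c(E, B) = E*B² (c(E, B) = (B*E)*B = E*B²)
j(w) = -4 (j(w) = -4 + 0 = -4)
b = -4
(b + X(c(Y(-4), -1)))² = (-4 - 8)² = (-12)² = 144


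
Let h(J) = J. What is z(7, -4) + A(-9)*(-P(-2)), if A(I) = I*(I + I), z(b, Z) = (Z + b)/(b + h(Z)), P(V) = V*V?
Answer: -647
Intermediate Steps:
P(V) = V²
z(b, Z) = 1 (z(b, Z) = (Z + b)/(b + Z) = (Z + b)/(Z + b) = 1)
A(I) = 2*I² (A(I) = I*(2*I) = 2*I²)
z(7, -4) + A(-9)*(-P(-2)) = 1 + (2*(-9)²)*(-1*(-2)²) = 1 + (2*81)*(-1*4) = 1 + 162*(-4) = 1 - 648 = -647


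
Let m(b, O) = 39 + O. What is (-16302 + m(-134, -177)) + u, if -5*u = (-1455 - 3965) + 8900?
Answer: -17136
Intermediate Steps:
u = -696 (u = -((-1455 - 3965) + 8900)/5 = -(-5420 + 8900)/5 = -⅕*3480 = -696)
(-16302 + m(-134, -177)) + u = (-16302 + (39 - 177)) - 696 = (-16302 - 138) - 696 = -16440 - 696 = -17136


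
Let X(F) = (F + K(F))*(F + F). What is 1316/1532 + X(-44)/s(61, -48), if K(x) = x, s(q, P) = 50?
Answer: 1491201/9575 ≈ 155.74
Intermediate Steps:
X(F) = 4*F² (X(F) = (F + F)*(F + F) = (2*F)*(2*F) = 4*F²)
1316/1532 + X(-44)/s(61, -48) = 1316/1532 + (4*(-44)²)/50 = 1316*(1/1532) + (4*1936)*(1/50) = 329/383 + 7744*(1/50) = 329/383 + 3872/25 = 1491201/9575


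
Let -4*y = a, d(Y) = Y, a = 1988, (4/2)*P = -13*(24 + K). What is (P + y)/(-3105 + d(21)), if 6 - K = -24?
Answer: 212/771 ≈ 0.27497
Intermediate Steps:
K = 30 (K = 6 - 1*(-24) = 6 + 24 = 30)
P = -351 (P = (-13*(24 + 30))/2 = (-13*54)/2 = (½)*(-702) = -351)
y = -497 (y = -¼*1988 = -497)
(P + y)/(-3105 + d(21)) = (-351 - 497)/(-3105 + 21) = -848/(-3084) = -848*(-1/3084) = 212/771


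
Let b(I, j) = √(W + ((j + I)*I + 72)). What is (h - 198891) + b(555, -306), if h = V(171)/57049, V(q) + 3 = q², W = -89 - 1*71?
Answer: -11346503421/57049 + √138107 ≈ -1.9852e+5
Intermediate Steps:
W = -160 (W = -89 - 71 = -160)
V(q) = -3 + q²
b(I, j) = √(-88 + I*(I + j)) (b(I, j) = √(-160 + ((j + I)*I + 72)) = √(-160 + ((I + j)*I + 72)) = √(-160 + (I*(I + j) + 72)) = √(-160 + (72 + I*(I + j))) = √(-88 + I*(I + j)))
h = 29238/57049 (h = (-3 + 171²)/57049 = (-3 + 29241)*(1/57049) = 29238*(1/57049) = 29238/57049 ≈ 0.51251)
(h - 198891) + b(555, -306) = (29238/57049 - 198891) + √(-88 + 555² + 555*(-306)) = -11346503421/57049 + √(-88 + 308025 - 169830) = -11346503421/57049 + √138107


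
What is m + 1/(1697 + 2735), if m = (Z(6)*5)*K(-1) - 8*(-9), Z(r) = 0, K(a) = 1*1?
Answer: 319105/4432 ≈ 72.000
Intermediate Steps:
K(a) = 1
m = 72 (m = (0*5)*1 - 8*(-9) = 0*1 + 72 = 0 + 72 = 72)
m + 1/(1697 + 2735) = 72 + 1/(1697 + 2735) = 72 + 1/4432 = 319105/4432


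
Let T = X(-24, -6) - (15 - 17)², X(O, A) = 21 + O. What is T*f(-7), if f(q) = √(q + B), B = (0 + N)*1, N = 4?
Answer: -7*I*√3 ≈ -12.124*I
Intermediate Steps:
B = 4 (B = (0 + 4)*1 = 4*1 = 4)
f(q) = √(4 + q) (f(q) = √(q + 4) = √(4 + q))
T = -7 (T = (21 - 24) - (15 - 17)² = -3 - 1*(-2)² = -3 - 1*4 = -3 - 4 = -7)
T*f(-7) = -7*√(4 - 7) = -7*I*√3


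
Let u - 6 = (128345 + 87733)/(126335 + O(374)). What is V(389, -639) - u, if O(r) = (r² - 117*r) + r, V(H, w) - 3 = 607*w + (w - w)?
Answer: -86429461530/222827 ≈ -3.8788e+5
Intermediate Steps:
V(H, w) = 3 + 607*w (V(H, w) = 3 + (607*w + (w - w)) = 3 + (607*w + 0) = 3 + 607*w)
O(r) = r² - 116*r
u = 1553040/222827 (u = 6 + (128345 + 87733)/(126335 + 374*(-116 + 374)) = 6 + 216078/(126335 + 374*258) = 6 + 216078/(126335 + 96492) = 6 + 216078/222827 = 1553040/222827 ≈ 6.9697)
V(389, -639) - u = (3 + 607*(-639)) - 1*1553040/222827 = (3 - 387873) - 1553040/222827 = -387870 - 1553040/222827 = -86429461530/222827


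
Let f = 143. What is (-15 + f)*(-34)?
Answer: -4352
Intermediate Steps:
(-15 + f)*(-34) = (-15 + 143)*(-34) = 128*(-34) = -4352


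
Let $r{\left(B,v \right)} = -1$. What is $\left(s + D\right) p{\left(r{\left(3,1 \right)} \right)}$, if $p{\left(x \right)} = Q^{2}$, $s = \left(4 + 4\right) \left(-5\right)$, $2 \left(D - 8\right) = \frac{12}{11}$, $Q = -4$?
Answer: $- \frac{5536}{11} \approx -503.27$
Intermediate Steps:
$D = \frac{94}{11}$ ($D = 8 + \frac{12 \cdot \frac{1}{11}}{2} = 8 + \frac{1}{2} \cdot \frac{12}{11} = 8 + \frac{6}{11} = \frac{94}{11} \approx 8.5455$)
$s = -40$ ($s = 8 \left(-5\right) = -40$)
$p{\left(x \right)} = 16$ ($p{\left(x \right)} = \left(-4\right)^{2} = 16$)
$\left(s + D\right) p{\left(r{\left(3,1 \right)} \right)} = \left(-40 + \frac{94}{11}\right) 16 = \left(- \frac{346}{11}\right) 16 = - \frac{5536}{11}$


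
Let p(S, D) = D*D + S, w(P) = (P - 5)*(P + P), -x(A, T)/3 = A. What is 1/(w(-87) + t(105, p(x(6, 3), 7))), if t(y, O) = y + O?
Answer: 1/16144 ≈ 6.1942e-5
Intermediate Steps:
x(A, T) = -3*A
w(P) = 2*P*(-5 + P) (w(P) = (-5 + P)*(2*P) = 2*P*(-5 + P))
p(S, D) = S + D² (p(S, D) = D² + S = S + D²)
t(y, O) = O + y
1/(w(-87) + t(105, p(x(6, 3), 7))) = 1/(2*(-87)*(-5 - 87) + ((-3*6 + 7²) + 105)) = 1/(2*(-87)*(-92) + ((-18 + 49) + 105)) = 1/(16008 + (31 + 105)) = 1/(16008 + 136) = 1/16144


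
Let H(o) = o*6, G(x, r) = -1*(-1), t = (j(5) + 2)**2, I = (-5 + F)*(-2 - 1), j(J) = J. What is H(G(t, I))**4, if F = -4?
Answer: 1296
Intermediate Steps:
I = 27 (I = (-5 - 4)*(-2 - 1) = -9*(-3) = 27)
t = 49 (t = (5 + 2)**2 = 7**2 = 49)
G(x, r) = 1
H(o) = 6*o
H(G(t, I))**4 = (6*1)**4 = 6**4 = 1296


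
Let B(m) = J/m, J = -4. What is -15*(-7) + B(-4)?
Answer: 106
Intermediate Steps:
B(m) = -4/m
-15*(-7) + B(-4) = -15*(-7) - 4/(-4) = 105 - 4*(-¼) = 105 + 1 = 106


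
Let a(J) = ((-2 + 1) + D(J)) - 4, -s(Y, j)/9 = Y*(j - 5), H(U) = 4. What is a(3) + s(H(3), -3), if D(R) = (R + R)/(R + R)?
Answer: 284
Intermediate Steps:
s(Y, j) = -9*Y*(-5 + j) (s(Y, j) = -9*Y*(j - 5) = -9*Y*(-5 + j))
D(R) = 1 (D(R) = (2*R)/((2*R)) = (2*R)*(1/(2*R)) = 1)
a(J) = -4 (a(J) = ((-2 + 1) + 1) - 4 = (-1 + 1) - 4 = 0 - 4 = -4)
a(3) + s(H(3), -3) = -4 + 9*4*(5 - 1*(-3)) = -4 + 9*4*(5 + 3) = -4 + 9*4*8 = -4 + 288 = 284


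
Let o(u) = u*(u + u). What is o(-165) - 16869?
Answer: 37581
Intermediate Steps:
o(u) = 2*u² (o(u) = u*(2*u) = 2*u²)
o(-165) - 16869 = 2*(-165)² - 16869 = 2*27225 - 16869 = 54450 - 16869 = 37581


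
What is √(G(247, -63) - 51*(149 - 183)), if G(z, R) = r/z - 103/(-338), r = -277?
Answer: √422959114/494 ≈ 41.632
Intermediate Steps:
G(z, R) = 103/338 - 277/z (G(z, R) = -277/z - 103/(-338) = -277/z - 103*(-1/338) = -277/z + 103/338 = 103/338 - 277/z)
√(G(247, -63) - 51*(149 - 183)) = √((103/338 - 277/247) - 51*(149 - 183)) = √((103/338 - 277*1/247) - 51*(-34)) = √((103/338 - 277/247) + 1734) = √(-5245/6422 + 1734) = √(11130503/6422) = √422959114/494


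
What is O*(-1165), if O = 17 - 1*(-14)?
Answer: -36115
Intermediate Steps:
O = 31 (O = 17 + 14 = 31)
O*(-1165) = 31*(-1165) = -36115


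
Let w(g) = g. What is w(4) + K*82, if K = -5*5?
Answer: -2046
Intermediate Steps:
K = -25
w(4) + K*82 = 4 - 25*82 = 4 - 2050 = -2046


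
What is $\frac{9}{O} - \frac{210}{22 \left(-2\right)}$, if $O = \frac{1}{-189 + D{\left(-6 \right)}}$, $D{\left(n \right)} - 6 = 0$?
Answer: $- \frac{36129}{22} \approx -1642.2$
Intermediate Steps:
$D{\left(n \right)} = 6$ ($D{\left(n \right)} = 6 + 0 = 6$)
$O = - \frac{1}{183}$ ($O = \frac{1}{-189 + 6} = \frac{1}{-183} = - \frac{1}{183} \approx -0.0054645$)
$\frac{9}{O} - \frac{210}{22 \left(-2\right)} = \frac{9}{- \frac{1}{183}} - \frac{210}{22 \left(-2\right)} = 9 \left(-183\right) - \frac{210}{-44} = -1647 - - \frac{105}{22} = -1647 + \frac{105}{22} = - \frac{36129}{22}$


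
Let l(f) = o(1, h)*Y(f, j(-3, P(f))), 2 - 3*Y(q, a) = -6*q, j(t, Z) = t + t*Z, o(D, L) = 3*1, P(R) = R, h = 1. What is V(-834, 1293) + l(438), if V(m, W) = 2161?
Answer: 4791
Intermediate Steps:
o(D, L) = 3
j(t, Z) = t + Z*t
Y(q, a) = 2/3 + 2*q (Y(q, a) = 2/3 - (-2)*q = 2/3 + 2*q)
l(f) = 2 + 6*f (l(f) = 3*(2/3 + 2*f) = 2 + 6*f)
V(-834, 1293) + l(438) = 2161 + (2 + 6*438) = 2161 + (2 + 2628) = 2161 + 2630 = 4791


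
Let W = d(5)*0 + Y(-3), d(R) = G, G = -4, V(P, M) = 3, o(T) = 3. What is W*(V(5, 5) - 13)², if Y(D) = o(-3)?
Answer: 300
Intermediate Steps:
Y(D) = 3
d(R) = -4
W = 3 (W = -4*0 + 3 = 0 + 3 = 3)
W*(V(5, 5) - 13)² = 3*(3 - 13)² = 3*(-10)² = 3*100 = 300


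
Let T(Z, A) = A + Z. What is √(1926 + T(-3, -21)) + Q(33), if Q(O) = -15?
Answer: -15 + √1902 ≈ 28.612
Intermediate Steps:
√(1926 + T(-3, -21)) + Q(33) = √(1926 + (-21 - 3)) - 15 = √(1926 - 24) - 15 = √1902 - 15 = -15 + √1902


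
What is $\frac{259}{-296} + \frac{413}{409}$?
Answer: $\frac{441}{3272} \approx 0.13478$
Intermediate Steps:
$\frac{259}{-296} + \frac{413}{409} = 259 \left(- \frac{1}{296}\right) + 413 \cdot \frac{1}{409} = - \frac{7}{8} + \frac{413}{409} = \frac{441}{3272}$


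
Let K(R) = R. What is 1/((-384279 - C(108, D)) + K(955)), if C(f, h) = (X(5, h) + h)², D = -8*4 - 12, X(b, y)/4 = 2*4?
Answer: -1/383468 ≈ -2.6078e-6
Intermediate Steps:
X(b, y) = 32 (X(b, y) = 4*(2*4) = 4*8 = 32)
D = -44 (D = -32 - 12 = -44)
C(f, h) = (32 + h)²
1/((-384279 - C(108, D)) + K(955)) = 1/((-384279 - (32 - 44)²) + 955) = 1/((-384279 - 1*(-12)²) + 955) = 1/((-384279 - 1*144) + 955) = 1/((-384279 - 144) + 955) = 1/(-384423 + 955) = 1/(-383468) = -1/383468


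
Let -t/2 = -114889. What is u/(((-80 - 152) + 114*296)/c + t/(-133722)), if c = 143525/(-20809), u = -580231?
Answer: 5568027242480775/46642088561813 ≈ 119.38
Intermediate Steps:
t = 229778 (t = -2*(-114889) = 229778)
c = -143525/20809 (c = 143525*(-1/20809) = -143525/20809 ≈ -6.8973)
u/(((-80 - 152) + 114*296)/c + t/(-133722)) = -580231/(((-80 - 152) + 114*296)/(-143525/20809) + 229778/(-133722)) = -580231/((-232 + 33744)*(-20809/143525) + 229778*(-1/133722)) = -580231/(33512*(-20809/143525) - 114889/66861) = -580231/(-697351208/143525 - 114889/66861) = -580231/(-46642088561813/9596225025) = -580231*(-9596225025/46642088561813) = 5568027242480775/46642088561813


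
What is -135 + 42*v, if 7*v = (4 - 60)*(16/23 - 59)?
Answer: 447471/23 ≈ 19455.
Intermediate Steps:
v = 10728/23 (v = ((4 - 60)*(16/23 - 59))/7 = (-56*(16*(1/23) - 59))/7 = (-56*(16/23 - 59))/7 = (-56*(-1341/23))/7 = (⅐)*(75096/23) = 10728/23 ≈ 466.43)
-135 + 42*v = -135 + 42*(10728/23) = -135 + 450576/23 = 447471/23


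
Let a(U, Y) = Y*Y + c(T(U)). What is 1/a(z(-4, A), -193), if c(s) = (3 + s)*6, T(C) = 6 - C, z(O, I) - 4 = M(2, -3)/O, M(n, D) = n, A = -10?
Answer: 1/37282 ≈ 2.6823e-5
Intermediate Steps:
z(O, I) = 4 + 2/O
c(s) = 18 + 6*s
a(U, Y) = 54 + Y**2 - 6*U (a(U, Y) = Y*Y + (18 + 6*(6 - U)) = Y**2 + (18 + (36 - 6*U)) = Y**2 + (54 - 6*U) = 54 + Y**2 - 6*U)
1/a(z(-4, A), -193) = 1/(54 + (-193)**2 - 6*(4 + 2/(-4))) = 1/(54 + 37249 - 6*(4 + 2*(-1/4))) = 1/(54 + 37249 - 6*(4 - 1/2)) = 1/(54 + 37249 - 6*7/2) = 1/(54 + 37249 - 21) = 1/37282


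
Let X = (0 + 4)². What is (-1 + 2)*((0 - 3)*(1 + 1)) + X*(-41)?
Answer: -662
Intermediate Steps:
X = 16 (X = 4² = 16)
(-1 + 2)*((0 - 3)*(1 + 1)) + X*(-41) = (-1 + 2)*((0 - 3)*(1 + 1)) + 16*(-41) = 1*(-3*2) - 656 = 1*(-6) - 656 = -6 - 656 = -662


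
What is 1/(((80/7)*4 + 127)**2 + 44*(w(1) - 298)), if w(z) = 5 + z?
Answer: 49/832129 ≈ 5.8885e-5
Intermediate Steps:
1/(((80/7)*4 + 127)**2 + 44*(w(1) - 298)) = 1/(((80/7)*4 + 127)**2 + 44*((5 + 1) - 298)) = 1/(((80*(1/7))*4 + 127)**2 + 44*(6 - 298)) = 1/(((80/7)*4 + 127)**2 + 44*(-292)) = 1/((320/7 + 127)**2 - 12848) = 1/((1209/7)**2 - 12848) = 1/(1461681/49 - 12848) = 1/(832129/49) = 49/832129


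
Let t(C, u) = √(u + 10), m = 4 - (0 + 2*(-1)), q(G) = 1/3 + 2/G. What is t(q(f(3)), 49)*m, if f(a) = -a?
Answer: 6*√59 ≈ 46.087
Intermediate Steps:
q(G) = ⅓ + 2/G (q(G) = 1*(⅓) + 2/G = ⅓ + 2/G)
m = 6 (m = 4 - (0 - 2) = 4 - 1*(-2) = 4 + 2 = 6)
t(C, u) = √(10 + u)
t(q(f(3)), 49)*m = √(10 + 49)*6 = √59*6 = 6*√59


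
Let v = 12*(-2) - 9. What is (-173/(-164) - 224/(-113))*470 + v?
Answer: 12921197/9266 ≈ 1394.5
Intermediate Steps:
v = -33 (v = -24 - 9 = -33)
(-173/(-164) - 224/(-113))*470 + v = (-173/(-164) - 224/(-113))*470 - 33 = (-173*(-1/164) - 224*(-1/113))*470 - 33 = (173/164 + 224/113)*470 - 33 = (56285/18532)*470 - 33 = 13226975/9266 - 33 = 12921197/9266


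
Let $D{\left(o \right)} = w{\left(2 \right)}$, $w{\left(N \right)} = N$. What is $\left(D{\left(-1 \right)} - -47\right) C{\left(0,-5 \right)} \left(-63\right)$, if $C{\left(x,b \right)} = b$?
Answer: $15435$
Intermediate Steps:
$D{\left(o \right)} = 2$
$\left(D{\left(-1 \right)} - -47\right) C{\left(0,-5 \right)} \left(-63\right) = \left(2 - -47\right) \left(-5\right) \left(-63\right) = \left(2 + 47\right) \left(-5\right) \left(-63\right) = 49 \left(-5\right) \left(-63\right) = \left(-245\right) \left(-63\right) = 15435$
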